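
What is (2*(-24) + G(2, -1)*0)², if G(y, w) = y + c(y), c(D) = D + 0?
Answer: 2304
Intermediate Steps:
c(D) = D
G(y, w) = 2*y (G(y, w) = y + y = 2*y)
(2*(-24) + G(2, -1)*0)² = (2*(-24) + (2*2)*0)² = (-48 + 4*0)² = (-48 + 0)² = (-48)² = 2304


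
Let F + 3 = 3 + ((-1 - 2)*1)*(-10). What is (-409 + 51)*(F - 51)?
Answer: 7518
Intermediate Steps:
F = 30 (F = -3 + (3 + ((-1 - 2)*1)*(-10)) = -3 + (3 - 3*1*(-10)) = -3 + (3 - 3*(-10)) = -3 + (3 + 30) = -3 + 33 = 30)
(-409 + 51)*(F - 51) = (-409 + 51)*(30 - 51) = -358*(-21) = 7518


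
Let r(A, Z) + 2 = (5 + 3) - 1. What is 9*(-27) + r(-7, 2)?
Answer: -238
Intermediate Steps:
r(A, Z) = 5 (r(A, Z) = -2 + ((5 + 3) - 1) = -2 + (8 - 1) = -2 + 7 = 5)
9*(-27) + r(-7, 2) = 9*(-27) + 5 = -243 + 5 = -238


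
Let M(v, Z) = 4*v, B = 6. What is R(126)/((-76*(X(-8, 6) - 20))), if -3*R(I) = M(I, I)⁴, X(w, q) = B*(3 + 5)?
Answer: 192036096/19 ≈ 1.0107e+7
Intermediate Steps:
X(w, q) = 48 (X(w, q) = 6*(3 + 5) = 6*8 = 48)
R(I) = -256*I⁴/3
R(126)/((-76*(X(-8, 6) - 20))) = (-256/3*126⁴)/((-76*(48 - 20))) = (-256/3*252047376)/((-76*28)) = -21508042752/(-2128) = -21508042752*(-1/2128) = 192036096/19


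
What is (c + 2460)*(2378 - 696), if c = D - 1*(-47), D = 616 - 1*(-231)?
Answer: 5641428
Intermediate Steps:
D = 847 (D = 616 + 231 = 847)
c = 894 (c = 847 - 1*(-47) = 847 + 47 = 894)
(c + 2460)*(2378 - 696) = (894 + 2460)*(2378 - 696) = 3354*1682 = 5641428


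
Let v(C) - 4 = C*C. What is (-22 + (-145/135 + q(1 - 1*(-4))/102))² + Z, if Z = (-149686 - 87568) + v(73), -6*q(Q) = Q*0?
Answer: -168682280/729 ≈ -2.3139e+5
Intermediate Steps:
q(Q) = 0 (q(Q) = -Q*0/6 = -⅙*0 = 0)
v(C) = 4 + C² (v(C) = 4 + C*C = 4 + C²)
Z = -231921 (Z = (-149686 - 87568) + (4 + 73²) = -237254 + (4 + 5329) = -237254 + 5333 = -231921)
(-22 + (-145/135 + q(1 - 1*(-4))/102))² + Z = (-22 + (-145/135 + 0/102))² - 231921 = (-22 + (-145*1/135 + 0*(1/102)))² - 231921 = (-22 + (-29/27 + 0))² - 231921 = (-22 - 29/27)² - 231921 = (-623/27)² - 231921 = 388129/729 - 231921 = -168682280/729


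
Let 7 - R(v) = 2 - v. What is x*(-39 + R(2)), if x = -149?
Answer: 4768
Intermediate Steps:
R(v) = 5 + v (R(v) = 7 - (2 - v) = 7 + (-2 + v) = 5 + v)
x*(-39 + R(2)) = -149*(-39 + (5 + 2)) = -149*(-39 + 7) = -149*(-32) = 4768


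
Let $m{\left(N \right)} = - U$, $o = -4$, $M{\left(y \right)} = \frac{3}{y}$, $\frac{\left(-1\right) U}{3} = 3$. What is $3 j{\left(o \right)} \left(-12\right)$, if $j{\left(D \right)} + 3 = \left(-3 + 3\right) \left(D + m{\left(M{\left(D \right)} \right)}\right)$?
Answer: $108$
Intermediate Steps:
$U = -9$ ($U = \left(-3\right) 3 = -9$)
$m{\left(N \right)} = 9$ ($m{\left(N \right)} = \left(-1\right) \left(-9\right) = 9$)
$j{\left(D \right)} = -3$ ($j{\left(D \right)} = -3 + \left(-3 + 3\right) \left(D + 9\right) = -3 + 0 \left(9 + D\right) = -3 + 0 = -3$)
$3 j{\left(o \right)} \left(-12\right) = 3 \left(-3\right) \left(-12\right) = \left(-9\right) \left(-12\right) = 108$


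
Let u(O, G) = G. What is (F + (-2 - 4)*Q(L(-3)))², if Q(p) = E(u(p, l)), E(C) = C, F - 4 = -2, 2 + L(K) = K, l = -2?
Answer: 196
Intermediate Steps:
L(K) = -2 + K
F = 2 (F = 4 - 2 = 2)
Q(p) = -2
(F + (-2 - 4)*Q(L(-3)))² = (2 + (-2 - 4)*(-2))² = (2 - 6*(-2))² = (2 + 12)² = 14² = 196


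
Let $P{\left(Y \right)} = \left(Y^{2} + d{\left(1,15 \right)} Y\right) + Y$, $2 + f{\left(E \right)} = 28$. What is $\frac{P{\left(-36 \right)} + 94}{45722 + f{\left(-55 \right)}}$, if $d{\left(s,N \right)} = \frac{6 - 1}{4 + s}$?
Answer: $\frac{659}{22874} \approx 0.02881$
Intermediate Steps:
$d{\left(s,N \right)} = \frac{5}{4 + s}$
$f{\left(E \right)} = 26$ ($f{\left(E \right)} = -2 + 28 = 26$)
$P{\left(Y \right)} = Y^{2} + 2 Y$ ($P{\left(Y \right)} = \left(Y^{2} + \frac{5}{4 + 1} Y\right) + Y = \left(Y^{2} + \frac{5}{5} Y\right) + Y = \left(Y^{2} + 5 \cdot \frac{1}{5} Y\right) + Y = \left(Y^{2} + 1 Y\right) + Y = \left(Y^{2} + Y\right) + Y = \left(Y + Y^{2}\right) + Y = Y^{2} + 2 Y$)
$\frac{P{\left(-36 \right)} + 94}{45722 + f{\left(-55 \right)}} = \frac{- 36 \left(2 - 36\right) + 94}{45722 + 26} = \frac{\left(-36\right) \left(-34\right) + 94}{45748} = \left(1224 + 94\right) \frac{1}{45748} = 1318 \cdot \frac{1}{45748} = \frac{659}{22874}$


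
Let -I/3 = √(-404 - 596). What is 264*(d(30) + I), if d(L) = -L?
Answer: -7920 - 7920*I*√10 ≈ -7920.0 - 25045.0*I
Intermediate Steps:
I = -30*I*√10 (I = -3*√(-404 - 596) = -30*I*√10 ≈ -94.868*I)
264*(d(30) + I) = 264*(-1*30 - 30*I*√10) = 264*(-30 - 30*I*√10) = -7920 - 7920*I*√10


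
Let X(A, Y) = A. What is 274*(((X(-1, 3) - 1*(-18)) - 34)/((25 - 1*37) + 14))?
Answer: -2329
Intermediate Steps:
274*(((X(-1, 3) - 1*(-18)) - 34)/((25 - 1*37) + 14)) = 274*(((-1 - 1*(-18)) - 34)/((25 - 1*37) + 14)) = 274*(((-1 + 18) - 34)/((25 - 37) + 14)) = 274*((17 - 34)/(-12 + 14)) = 274*(-17/2) = -2329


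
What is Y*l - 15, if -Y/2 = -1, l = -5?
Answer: -25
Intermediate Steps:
Y = 2 (Y = -2*(-1) = 2)
Y*l - 15 = 2*(-5) - 15 = -10 - 15 = -25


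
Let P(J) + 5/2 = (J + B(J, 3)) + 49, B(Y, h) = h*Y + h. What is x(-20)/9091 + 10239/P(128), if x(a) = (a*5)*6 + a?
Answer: 185469238/10209193 ≈ 18.167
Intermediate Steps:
x(a) = 31*a (x(a) = (5*a)*6 + a = 30*a + a = 31*a)
B(Y, h) = h + Y*h (B(Y, h) = Y*h + h = h + Y*h)
P(J) = 99/2 + 4*J (P(J) = -5/2 + ((J + 3*(1 + J)) + 49) = -5/2 + ((J + (3 + 3*J)) + 49) = -5/2 + ((3 + 4*J) + 49) = -5/2 + (52 + 4*J) = 99/2 + 4*J)
x(-20)/9091 + 10239/P(128) = (31*(-20))/9091 + 10239/(99/2 + 4*128) = -620*1/9091 + 10239/(99/2 + 512) = -620/9091 + 10239/(1123/2) = -620/9091 + 10239*(2/1123) = -620/9091 + 20478/1123 = 185469238/10209193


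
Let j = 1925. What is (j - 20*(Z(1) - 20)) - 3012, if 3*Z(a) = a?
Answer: -2081/3 ≈ -693.67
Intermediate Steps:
Z(a) = a/3
(j - 20*(Z(1) - 20)) - 3012 = (1925 - 20*((⅓)*1 - 20)) - 3012 = (1925 - 20*(⅓ - 20)) - 3012 = (1925 - 20*(-59/3)) - 3012 = (1925 + 1180/3) - 3012 = 6955/3 - 3012 = -2081/3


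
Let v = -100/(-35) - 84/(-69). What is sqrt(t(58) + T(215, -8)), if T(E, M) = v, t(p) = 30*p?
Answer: 2*sqrt(11302039)/161 ≈ 41.762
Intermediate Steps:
v = 656/161 (v = -100*(-1/35) - 84*(-1/69) = 20/7 + 28/23 = 656/161 ≈ 4.0745)
T(E, M) = 656/161
sqrt(t(58) + T(215, -8)) = sqrt(30*58 + 656/161) = sqrt(1740 + 656/161) = sqrt(280796/161) = 2*sqrt(11302039)/161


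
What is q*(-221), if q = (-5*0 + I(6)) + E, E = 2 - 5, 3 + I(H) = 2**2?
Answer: 442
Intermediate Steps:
I(H) = 1 (I(H) = -3 + 2**2 = -3 + 4 = 1)
E = -3
q = -2 (q = (-5*0 + 1) - 3 = (0 + 1) - 3 = 1 - 3 = -2)
q*(-221) = -2*(-221) = 442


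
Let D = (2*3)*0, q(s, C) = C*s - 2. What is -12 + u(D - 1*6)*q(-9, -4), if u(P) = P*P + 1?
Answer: 1246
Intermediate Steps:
q(s, C) = -2 + C*s
D = 0 (D = 6*0 = 0)
u(P) = 1 + P² (u(P) = P² + 1 = 1 + P²)
-12 + u(D - 1*6)*q(-9, -4) = -12 + (1 + (0 - 1*6)²)*(-2 - 4*(-9)) = -12 + (1 + (0 - 6)²)*(-2 + 36) = -12 + (1 + (-6)²)*34 = -12 + (1 + 36)*34 = -12 + 37*34 = -12 + 1258 = 1246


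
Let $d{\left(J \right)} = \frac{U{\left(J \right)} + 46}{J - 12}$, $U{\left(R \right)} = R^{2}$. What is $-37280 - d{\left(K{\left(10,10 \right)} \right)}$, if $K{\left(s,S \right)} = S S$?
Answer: $- \frac{1645343}{44} \approx -37394.0$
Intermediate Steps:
$K{\left(s,S \right)} = S^{2}$
$d{\left(J \right)} = \frac{46 + J^{2}}{-12 + J}$ ($d{\left(J \right)} = \frac{J^{2} + 46}{J - 12} = \frac{46 + J^{2}}{-12 + J}$)
$-37280 - d{\left(K{\left(10,10 \right)} \right)} = -37280 - \frac{46 + \left(10^{2}\right)^{2}}{-12 + 10^{2}} = -37280 - \frac{46 + 100^{2}}{-12 + 100} = -37280 - \frac{46 + 10000}{88} = -37280 - \frac{1}{88} \cdot 10046 = -37280 - \frac{5023}{44} = - \frac{1645343}{44}$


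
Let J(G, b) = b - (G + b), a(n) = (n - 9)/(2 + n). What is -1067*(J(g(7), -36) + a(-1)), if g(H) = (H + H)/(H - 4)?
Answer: 46948/3 ≈ 15649.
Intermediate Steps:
g(H) = 2*H/(-4 + H) (g(H) = (2*H)/(-4 + H) = 2*H/(-4 + H))
a(n) = (-9 + n)/(2 + n)
J(G, b) = -G (J(G, b) = b + (-G - b) = -G)
-1067*(J(g(7), -36) + a(-1)) = -1067*(-2*7/(-4 + 7) + (-9 - 1)/(2 - 1)) = -1067*(-2*7/3 - 10/1) = -1067*(-2*7/3 + 1*(-10)) = -1067*(-1*14/3 - 10) = -1067*(-14/3 - 10) = -1067*(-44/3) = 46948/3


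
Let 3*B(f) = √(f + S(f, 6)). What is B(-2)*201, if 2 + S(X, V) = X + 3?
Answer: 67*I*√3 ≈ 116.05*I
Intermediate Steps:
S(X, V) = 1 + X (S(X, V) = -2 + (X + 3) = -2 + (3 + X) = 1 + X)
B(f) = √(1 + 2*f)/3 (B(f) = √(f + (1 + f))/3 = √(1 + 2*f)/3)
B(-2)*201 = (√(1 + 2*(-2))/3)*201 = (√(1 - 4)/3)*201 = (√(-3)/3)*201 = ((I*√3)/3)*201 = (I*√3/3)*201 = 67*I*√3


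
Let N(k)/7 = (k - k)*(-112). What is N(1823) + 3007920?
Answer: 3007920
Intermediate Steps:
N(k) = 0 (N(k) = 7*((k - k)*(-112)) = 7*(0*(-112)) = 7*0 = 0)
N(1823) + 3007920 = 0 + 3007920 = 3007920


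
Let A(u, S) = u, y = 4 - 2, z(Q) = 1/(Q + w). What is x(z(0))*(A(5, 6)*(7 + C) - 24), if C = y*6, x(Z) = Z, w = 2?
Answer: 71/2 ≈ 35.500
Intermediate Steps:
z(Q) = 1/(2 + Q) (z(Q) = 1/(Q + 2) = 1/(2 + Q))
y = 2
C = 12 (C = 2*6 = 12)
x(z(0))*(A(5, 6)*(7 + C) - 24) = (5*(7 + 12) - 24)/(2 + 0) = (5*19 - 24)/2 = (95 - 24)/2 = (1/2)*71 = 71/2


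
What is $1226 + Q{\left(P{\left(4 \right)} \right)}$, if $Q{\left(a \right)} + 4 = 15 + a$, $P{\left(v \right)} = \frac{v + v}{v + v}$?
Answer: $1238$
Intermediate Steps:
$P{\left(v \right)} = 1$ ($P{\left(v \right)} = \frac{2 v}{2 v} = 2 v \frac{1}{2 v} = 1$)
$Q{\left(a \right)} = 11 + a$ ($Q{\left(a \right)} = -4 + \left(15 + a\right) = 11 + a$)
$1226 + Q{\left(P{\left(4 \right)} \right)} = 1226 + \left(11 + 1\right) = 1226 + 12 = 1238$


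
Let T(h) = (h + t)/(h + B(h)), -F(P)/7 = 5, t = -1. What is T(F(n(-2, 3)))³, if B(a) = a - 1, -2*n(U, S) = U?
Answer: 46656/357911 ≈ 0.13036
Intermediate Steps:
n(U, S) = -U/2
B(a) = -1 + a
F(P) = -35 (F(P) = -7*5 = -35)
T(h) = (-1 + h)/(-1 + 2*h) (T(h) = (h - 1)/(h + (-1 + h)) = (-1 + h)/(-1 + 2*h))
T(F(n(-2, 3)))³ = ((-1 - 35)/(-1 + 2*(-35)))³ = (-36/(-1 - 70))³ = (-36/(-71))³ = (-1/71*(-36))³ = (36/71)³ = 46656/357911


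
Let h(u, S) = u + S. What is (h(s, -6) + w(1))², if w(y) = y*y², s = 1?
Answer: 16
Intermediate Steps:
w(y) = y³
h(u, S) = S + u
(h(s, -6) + w(1))² = ((-6 + 1) + 1³)² = (-5 + 1)² = (-4)² = 16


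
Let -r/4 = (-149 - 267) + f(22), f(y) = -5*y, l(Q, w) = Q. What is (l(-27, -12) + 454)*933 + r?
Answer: 400495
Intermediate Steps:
r = 2104 (r = -4*((-149 - 267) - 5*22) = -4*(-416 - 110) = -4*(-526) = 2104)
(l(-27, -12) + 454)*933 + r = (-27 + 454)*933 + 2104 = 427*933 + 2104 = 398391 + 2104 = 400495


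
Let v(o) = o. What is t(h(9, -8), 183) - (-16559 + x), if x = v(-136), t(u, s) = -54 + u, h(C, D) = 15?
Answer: 16656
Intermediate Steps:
x = -136
t(h(9, -8), 183) - (-16559 + x) = (-54 + 15) - (-16559 - 136) = -39 - 1*(-16695) = -39 + 16695 = 16656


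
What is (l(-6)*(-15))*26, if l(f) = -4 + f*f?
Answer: -12480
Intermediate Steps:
l(f) = -4 + f**2
(l(-6)*(-15))*26 = ((-4 + (-6)**2)*(-15))*26 = ((-4 + 36)*(-15))*26 = (32*(-15))*26 = -480*26 = -12480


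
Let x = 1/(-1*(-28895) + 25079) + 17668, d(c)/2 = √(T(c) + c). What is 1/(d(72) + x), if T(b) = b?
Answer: 53974/954908009 ≈ 5.6523e-5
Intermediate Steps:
d(c) = 2*√2*√c (d(c) = 2*√(c + c) = 2*√(2*c) = 2*(√2*√c) = 2*√2*√c)
x = 953612633/53974 (x = 1/(28895 + 25079) + 17668 = 1/53974 + 17668 = 953612633/53974 ≈ 17668.)
1/(d(72) + x) = 1/(2*√2*√72 + 953612633/53974) = 1/(2*√2*(6*√2) + 953612633/53974) = 1/(24 + 953612633/53974) = 1/(954908009/53974) = 53974/954908009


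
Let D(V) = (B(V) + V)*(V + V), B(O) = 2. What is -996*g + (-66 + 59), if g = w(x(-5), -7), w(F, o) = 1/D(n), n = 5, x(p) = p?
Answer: -743/35 ≈ -21.229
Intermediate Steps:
D(V) = 2*V*(2 + V) (D(V) = (2 + V)*(V + V) = (2 + V)*(2*V) = 2*V*(2 + V))
w(F, o) = 1/70 (w(F, o) = 1/(2*5*(2 + 5)) = 1/(2*5*7) = 1/70)
g = 1/70 ≈ 0.014286
-996*g + (-66 + 59) = -996*1/70 + (-66 + 59) = -498/35 - 7 = -743/35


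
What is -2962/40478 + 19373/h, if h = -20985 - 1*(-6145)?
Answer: -414068187/300346760 ≈ -1.3786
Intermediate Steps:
h = -14840 (h = -20985 + 6145 = -14840)
-2962/40478 + 19373/h = -2962/40478 + 19373/(-14840) = -2962*1/40478 + 19373*(-1/14840) = -1481/20239 - 19373/14840 = -414068187/300346760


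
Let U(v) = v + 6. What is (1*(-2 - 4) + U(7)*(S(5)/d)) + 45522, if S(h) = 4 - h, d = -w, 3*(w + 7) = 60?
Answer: 45517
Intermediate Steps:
w = 13 (w = -7 + (⅓)*60 = -7 + 20 = 13)
U(v) = 6 + v
d = -13 (d = -1*13 = -13)
(1*(-2 - 4) + U(7)*(S(5)/d)) + 45522 = (1*(-2 - 4) + (6 + 7)*((4 - 1*5)/(-13))) + 45522 = (1*(-6) + 13*((4 - 5)*(-1/13))) + 45522 = (-6 + 13*(-1*(-1/13))) + 45522 = (-6 + 13*(1/13)) + 45522 = (-6 + 1) + 45522 = -5 + 45522 = 45517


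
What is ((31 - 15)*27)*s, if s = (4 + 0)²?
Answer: 6912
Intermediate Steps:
s = 16 (s = 4² = 16)
((31 - 15)*27)*s = ((31 - 15)*27)*16 = (16*27)*16 = 432*16 = 6912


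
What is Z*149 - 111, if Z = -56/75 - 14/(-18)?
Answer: -23932/225 ≈ -106.36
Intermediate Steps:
Z = 7/225 (Z = -56*1/75 - 14*(-1/18) = -56/75 + 7/9 = 7/225 ≈ 0.031111)
Z*149 - 111 = (7/225)*149 - 111 = 1043/225 - 111 = -23932/225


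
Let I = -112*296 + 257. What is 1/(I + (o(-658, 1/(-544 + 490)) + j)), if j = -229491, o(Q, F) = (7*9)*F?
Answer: -6/1574323 ≈ -3.8112e-6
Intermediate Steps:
o(Q, F) = 63*F
I = -32895 (I = -33152 + 257 = -32895)
1/(I + (o(-658, 1/(-544 + 490)) + j)) = 1/(-32895 + (63/(-544 + 490) - 229491)) = 1/(-32895 + (63/(-54) - 229491)) = 1/(-32895 + (63*(-1/54) - 229491)) = 1/(-32895 + (-7/6 - 229491)) = 1/(-32895 - 1376953/6) = 1/(-1574323/6) = -6/1574323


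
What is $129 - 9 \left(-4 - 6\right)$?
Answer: $219$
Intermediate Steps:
$129 - 9 \left(-4 - 6\right) = 129 - -90 = 129 + 90 = 219$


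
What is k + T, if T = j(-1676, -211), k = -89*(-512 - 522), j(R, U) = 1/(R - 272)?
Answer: 179266647/1948 ≈ 92026.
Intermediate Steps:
j(R, U) = 1/(-272 + R)
k = 92026 (k = -89*(-1034) = 92026)
T = -1/1948 (T = 1/(-272 - 1676) = 1/(-1948) = -1/1948 ≈ -0.00051335)
k + T = 92026 - 1/1948 = 179266647/1948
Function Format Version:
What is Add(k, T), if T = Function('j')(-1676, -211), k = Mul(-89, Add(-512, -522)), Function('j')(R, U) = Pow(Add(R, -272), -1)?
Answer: Rational(179266647, 1948) ≈ 92026.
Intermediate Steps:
Function('j')(R, U) = Pow(Add(-272, R), -1)
k = 92026 (k = Mul(-89, -1034) = 92026)
T = Rational(-1, 1948) (T = Pow(Add(-272, -1676), -1) = Pow(-1948, -1) = Rational(-1, 1948) ≈ -0.00051335)
Add(k, T) = Add(92026, Rational(-1, 1948)) = Rational(179266647, 1948)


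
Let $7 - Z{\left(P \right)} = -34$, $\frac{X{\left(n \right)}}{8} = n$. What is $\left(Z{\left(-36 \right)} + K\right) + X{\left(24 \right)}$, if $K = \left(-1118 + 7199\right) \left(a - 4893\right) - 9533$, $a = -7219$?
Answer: $-73662372$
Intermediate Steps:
$X{\left(n \right)} = 8 n$
$Z{\left(P \right)} = 41$ ($Z{\left(P \right)} = 7 - -34 = 7 + 34 = 41$)
$K = -73662605$ ($K = \left(-1118 + 7199\right) \left(-7219 - 4893\right) - 9533 = 6081 \left(-12112\right) - 9533 = -73653072 - 9533 = -73662605$)
$\left(Z{\left(-36 \right)} + K\right) + X{\left(24 \right)} = \left(41 - 73662605\right) + 8 \cdot 24 = -73662564 + 192 = -73662372$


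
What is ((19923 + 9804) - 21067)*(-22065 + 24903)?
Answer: 24577080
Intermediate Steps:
((19923 + 9804) - 21067)*(-22065 + 24903) = (29727 - 21067)*2838 = 8660*2838 = 24577080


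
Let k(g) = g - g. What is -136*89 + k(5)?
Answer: -12104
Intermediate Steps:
k(g) = 0
-136*89 + k(5) = -136*89 + 0 = -12104 + 0 = -12104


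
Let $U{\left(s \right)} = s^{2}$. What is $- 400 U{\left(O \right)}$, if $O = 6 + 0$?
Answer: $-14400$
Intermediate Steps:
$O = 6$
$- 400 U{\left(O \right)} = - 400 \cdot 6^{2} = \left(-400\right) 36 = -14400$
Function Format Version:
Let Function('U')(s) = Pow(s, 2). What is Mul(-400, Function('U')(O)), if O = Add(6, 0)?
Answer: -14400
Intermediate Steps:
O = 6
Mul(-400, Function('U')(O)) = Mul(-400, Pow(6, 2)) = Mul(-400, 36) = -14400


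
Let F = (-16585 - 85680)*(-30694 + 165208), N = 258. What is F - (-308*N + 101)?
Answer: -13755994847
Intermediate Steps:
F = -13756074210 (F = -102265*134514 = -13756074210)
F - (-308*N + 101) = -13756074210 - (-308*258 + 101) = -13756074210 - (-79464 + 101) = -13756074210 - 1*(-79363) = -13756074210 + 79363 = -13755994847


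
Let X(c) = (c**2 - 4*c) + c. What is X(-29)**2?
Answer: 861184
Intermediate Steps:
X(c) = c**2 - 3*c
X(-29)**2 = (-29*(-3 - 29))**2 = (-29*(-32))**2 = 928**2 = 861184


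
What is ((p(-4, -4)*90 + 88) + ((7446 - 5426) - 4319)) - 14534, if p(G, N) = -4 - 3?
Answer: -17375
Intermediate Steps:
p(G, N) = -7
((p(-4, -4)*90 + 88) + ((7446 - 5426) - 4319)) - 14534 = ((-7*90 + 88) + ((7446 - 5426) - 4319)) - 14534 = ((-630 + 88) + (2020 - 4319)) - 14534 = (-542 - 2299) - 14534 = -2841 - 14534 = -17375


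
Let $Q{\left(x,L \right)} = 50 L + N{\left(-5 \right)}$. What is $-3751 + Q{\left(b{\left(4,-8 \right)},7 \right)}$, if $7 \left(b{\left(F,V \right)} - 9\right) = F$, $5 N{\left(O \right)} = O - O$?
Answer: $-3401$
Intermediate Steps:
$N{\left(O \right)} = 0$ ($N{\left(O \right)} = \frac{O - O}{5} = \frac{1}{5} \cdot 0 = 0$)
$b{\left(F,V \right)} = 9 + \frac{F}{7}$
$Q{\left(x,L \right)} = 50 L$ ($Q{\left(x,L \right)} = 50 L + 0 = 50 L$)
$-3751 + Q{\left(b{\left(4,-8 \right)},7 \right)} = -3751 + 50 \cdot 7 = -3751 + 350 = -3401$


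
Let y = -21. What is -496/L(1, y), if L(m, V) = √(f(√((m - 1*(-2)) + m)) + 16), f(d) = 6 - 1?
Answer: -496*√21/21 ≈ -108.24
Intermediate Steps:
f(d) = 5
L(m, V) = √21 (L(m, V) = √(5 + 16) = √21)
-496/L(1, y) = -496*√21/21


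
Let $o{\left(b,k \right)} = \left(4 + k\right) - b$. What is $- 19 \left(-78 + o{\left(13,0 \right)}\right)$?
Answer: $1653$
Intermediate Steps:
$o{\left(b,k \right)} = 4 + k - b$
$- 19 \left(-78 + o{\left(13,0 \right)}\right) = - 19 \left(-78 + \left(4 + 0 - 13\right)\right) = - 19 \left(-78 - 9\right) = \left(-19\right) \left(-87\right) = 1653$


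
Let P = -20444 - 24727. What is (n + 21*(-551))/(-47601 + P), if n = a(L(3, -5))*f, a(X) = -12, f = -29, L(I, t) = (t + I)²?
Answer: 1247/10308 ≈ 0.12097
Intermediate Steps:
P = -45171
L(I, t) = (I + t)²
n = 348 (n = -12*(-29) = 348)
(n + 21*(-551))/(-47601 + P) = (348 + 21*(-551))/(-47601 - 45171) = (348 - 11571)/(-92772) = -11223*(-1/92772) = 1247/10308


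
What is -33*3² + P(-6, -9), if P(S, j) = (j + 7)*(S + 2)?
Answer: -289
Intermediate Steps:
P(S, j) = (2 + S)*(7 + j) (P(S, j) = (7 + j)*(2 + S) = (2 + S)*(7 + j))
-33*3² + P(-6, -9) = -33*3² + (14 + 2*(-9) + 7*(-6) - 6*(-9)) = -33*9 + (14 - 18 - 42 + 54) = -297 + 8 = -289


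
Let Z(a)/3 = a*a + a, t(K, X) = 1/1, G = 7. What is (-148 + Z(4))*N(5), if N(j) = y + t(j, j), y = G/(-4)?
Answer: 66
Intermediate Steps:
t(K, X) = 1 (t(K, X) = 1*1 = 1)
Z(a) = 3*a + 3*a² (Z(a) = 3*(a*a + a) = 3*(a² + a) = 3*(a + a²) = 3*a + 3*a²)
y = -7/4 (y = 7/(-4) = 7*(-¼) = -7/4 ≈ -1.7500)
N(j) = -¾ (N(j) = -7/4 + 1 = -¾)
(-148 + Z(4))*N(5) = (-148 + 3*4*(1 + 4))*(-¾) = (-148 + 3*4*5)*(-¾) = (-148 + 60)*(-¾) = -88*(-¾) = 66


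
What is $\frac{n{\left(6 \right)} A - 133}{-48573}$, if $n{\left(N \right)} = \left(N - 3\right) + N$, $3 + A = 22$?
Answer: $- \frac{38}{48573} \approx -0.00078233$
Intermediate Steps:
$A = 19$ ($A = -3 + 22 = 19$)
$n{\left(N \right)} = -3 + 2 N$ ($n{\left(N \right)} = \left(-3 + N\right) + N = -3 + 2 N$)
$\frac{n{\left(6 \right)} A - 133}{-48573} = \frac{\left(-3 + 2 \cdot 6\right) 19 - 133}{-48573} = \left(\left(-3 + 12\right) 19 - 133\right) \left(- \frac{1}{48573}\right) = \left(9 \cdot 19 - 133\right) \left(- \frac{1}{48573}\right) = \left(171 - 133\right) \left(- \frac{1}{48573}\right) = 38 \left(- \frac{1}{48573}\right) = - \frac{38}{48573}$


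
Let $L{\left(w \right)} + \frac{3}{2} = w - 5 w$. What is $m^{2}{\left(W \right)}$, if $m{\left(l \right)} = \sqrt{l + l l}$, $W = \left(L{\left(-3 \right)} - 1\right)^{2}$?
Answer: $\frac{131765}{16} \approx 8235.3$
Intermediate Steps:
$L{\left(w \right)} = - \frac{3}{2} - 4 w$ ($L{\left(w \right)} = - \frac{3}{2} + \left(w - 5 w\right) = - \frac{3}{2} - 4 w$)
$W = \frac{361}{4}$ ($W = \left(\left(- \frac{3}{2} - -12\right) - 1\right)^{2} = \left(\left(- \frac{3}{2} + 12\right) - 1\right)^{2} = \left(\frac{21}{2} - 1\right)^{2} = \left(\frac{19}{2}\right)^{2} = \frac{361}{4} \approx 90.25$)
$m{\left(l \right)} = \sqrt{l + l^{2}}$
$m^{2}{\left(W \right)} = \left(\sqrt{\frac{361 \left(1 + \frac{361}{4}\right)}{4}}\right)^{2} = \left(\sqrt{\frac{361}{4} \cdot \frac{365}{4}}\right)^{2} = \left(\sqrt{\frac{131765}{16}}\right)^{2} = \left(\frac{19 \sqrt{365}}{4}\right)^{2} = \frac{131765}{16}$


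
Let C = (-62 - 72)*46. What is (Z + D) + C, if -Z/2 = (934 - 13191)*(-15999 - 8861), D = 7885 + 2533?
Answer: -609413786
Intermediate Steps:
C = -6164 (C = -134*46 = -6164)
D = 10418
Z = -609418040 (Z = -2*(934 - 13191)*(-15999 - 8861) = -(-24514)*(-24860) = -2*304709020 = -609418040)
(Z + D) + C = (-609418040 + 10418) - 6164 = -609407622 - 6164 = -609413786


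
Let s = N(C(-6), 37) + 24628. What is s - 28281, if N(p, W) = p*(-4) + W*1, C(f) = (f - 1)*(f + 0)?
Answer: -3784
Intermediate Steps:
C(f) = f*(-1 + f) (C(f) = (-1 + f)*f = f*(-1 + f))
N(p, W) = W - 4*p (N(p, W) = -4*p + W = W - 4*p)
s = 24497 (s = (37 - (-24)*(-1 - 6)) + 24628 = (37 - (-24)*(-7)) + 24628 = (37 - 4*42) + 24628 = (37 - 168) + 24628 = -131 + 24628 = 24497)
s - 28281 = 24497 - 28281 = -3784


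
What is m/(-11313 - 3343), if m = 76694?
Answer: -38347/7328 ≈ -5.2329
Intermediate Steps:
m/(-11313 - 3343) = 76694/(-11313 - 3343) = 76694/(-14656) = 76694*(-1/14656) = -38347/7328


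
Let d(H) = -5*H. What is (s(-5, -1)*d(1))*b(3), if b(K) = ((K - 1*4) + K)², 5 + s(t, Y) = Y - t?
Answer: 20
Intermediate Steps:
s(t, Y) = -5 + Y - t (s(t, Y) = -5 + (Y - t) = -5 + Y - t)
b(K) = (-4 + 2*K)² (b(K) = ((K - 4) + K)² = ((-4 + K) + K)² = (-4 + 2*K)²)
(s(-5, -1)*d(1))*b(3) = ((-5 - 1 - 1*(-5))*(-5*1))*(4*(-2 + 3)²) = ((-5 - 1 + 5)*(-5))*(4*1²) = (-1*(-5))*(4*1) = 5*4 = 20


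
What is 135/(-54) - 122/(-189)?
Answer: -701/378 ≈ -1.8545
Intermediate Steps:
135/(-54) - 122/(-189) = 135*(-1/54) - 122*(-1/189) = -5/2 + 122/189 = -701/378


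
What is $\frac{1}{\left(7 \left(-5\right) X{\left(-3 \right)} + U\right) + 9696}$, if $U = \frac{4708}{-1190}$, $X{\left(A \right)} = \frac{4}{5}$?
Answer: $\frac{595}{5750106} \approx 0.00010348$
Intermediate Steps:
$X{\left(A \right)} = \frac{4}{5}$ ($X{\left(A \right)} = 4 \cdot \frac{1}{5} = \frac{4}{5}$)
$U = - \frac{2354}{595}$ ($U = 4708 \left(- \frac{1}{1190}\right) = - \frac{2354}{595} \approx -3.9563$)
$\frac{1}{\left(7 \left(-5\right) X{\left(-3 \right)} + U\right) + 9696} = \frac{1}{\left(7 \left(-5\right) \frac{4}{5} - \frac{2354}{595}\right) + 9696} = \frac{1}{\left(\left(-35\right) \frac{4}{5} - \frac{2354}{595}\right) + 9696} = \frac{1}{\left(-28 - \frac{2354}{595}\right) + 9696} = \frac{1}{- \frac{19014}{595} + 9696} = \frac{1}{\frac{5750106}{595}} = \frac{595}{5750106}$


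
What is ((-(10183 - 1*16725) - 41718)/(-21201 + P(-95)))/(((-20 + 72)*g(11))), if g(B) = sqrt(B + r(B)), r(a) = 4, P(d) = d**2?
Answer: 4397*sqrt(15)/1187160 ≈ 0.014345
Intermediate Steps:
g(B) = sqrt(4 + B) (g(B) = sqrt(B + 4) = sqrt(4 + B))
((-(10183 - 1*16725) - 41718)/(-21201 + P(-95)))/(((-20 + 72)*g(11))) = ((-(10183 - 1*16725) - 41718)/(-21201 + (-95)**2))/(((-20 + 72)*sqrt(4 + 11))) = ((-(10183 - 16725) - 41718)/(-21201 + 9025))/((52*sqrt(15))) = ((-1*(-6542) - 41718)/(-12176))*(sqrt(15)/780) = ((6542 - 41718)*(-1/12176))*(sqrt(15)/780) = (-35176*(-1/12176))*(sqrt(15)/780) = 4397*(sqrt(15)/780)/1522 = 4397*sqrt(15)/1187160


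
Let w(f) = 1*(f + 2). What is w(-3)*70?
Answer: -70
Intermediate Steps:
w(f) = 2 + f (w(f) = 1*(2 + f) = 2 + f)
w(-3)*70 = (2 - 3)*70 = -1*70 = -70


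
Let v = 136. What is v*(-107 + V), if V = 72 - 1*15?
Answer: -6800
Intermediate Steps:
V = 57 (V = 72 - 15 = 57)
v*(-107 + V) = 136*(-107 + 57) = 136*(-50) = -6800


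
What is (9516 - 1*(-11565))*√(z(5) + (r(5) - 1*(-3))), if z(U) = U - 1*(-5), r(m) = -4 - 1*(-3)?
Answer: 42162*√3 ≈ 73027.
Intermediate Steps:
r(m) = -1 (r(m) = -4 + 3 = -1)
z(U) = 5 + U (z(U) = U + 5 = 5 + U)
(9516 - 1*(-11565))*√(z(5) + (r(5) - 1*(-3))) = (9516 - 1*(-11565))*√((5 + 5) + (-1 - 1*(-3))) = (9516 + 11565)*√(10 + (-1 + 3)) = 21081*√(10 + 2) = 21081*√12 = 21081*(2*√3) = 42162*√3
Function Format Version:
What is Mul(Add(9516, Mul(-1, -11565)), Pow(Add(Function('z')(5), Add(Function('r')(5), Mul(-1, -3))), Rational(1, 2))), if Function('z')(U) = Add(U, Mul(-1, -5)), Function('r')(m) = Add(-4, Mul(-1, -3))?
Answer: Mul(42162, Pow(3, Rational(1, 2))) ≈ 73027.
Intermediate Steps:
Function('r')(m) = -1 (Function('r')(m) = Add(-4, 3) = -1)
Function('z')(U) = Add(5, U) (Function('z')(U) = Add(U, 5) = Add(5, U))
Mul(Add(9516, Mul(-1, -11565)), Pow(Add(Function('z')(5), Add(Function('r')(5), Mul(-1, -3))), Rational(1, 2))) = Mul(Add(9516, Mul(-1, -11565)), Pow(Add(Add(5, 5), Add(-1, Mul(-1, -3))), Rational(1, 2))) = Mul(Add(9516, 11565), Pow(Add(10, Add(-1, 3)), Rational(1, 2))) = Mul(21081, Pow(Add(10, 2), Rational(1, 2))) = Mul(21081, Pow(12, Rational(1, 2))) = Mul(21081, Mul(2, Pow(3, Rational(1, 2)))) = Mul(42162, Pow(3, Rational(1, 2)))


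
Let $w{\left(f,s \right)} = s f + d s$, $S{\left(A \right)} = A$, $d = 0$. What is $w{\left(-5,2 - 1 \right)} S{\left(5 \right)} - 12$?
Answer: $-37$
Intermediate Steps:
$w{\left(f,s \right)} = f s$ ($w{\left(f,s \right)} = s f + 0 s = f s + 0 = f s$)
$w{\left(-5,2 - 1 \right)} S{\left(5 \right)} - 12 = - 5 \left(2 - 1\right) 5 - 12 = \left(-5\right) 1 \cdot 5 - 12 = \left(-5\right) 5 - 12 = -25 - 12 = -37$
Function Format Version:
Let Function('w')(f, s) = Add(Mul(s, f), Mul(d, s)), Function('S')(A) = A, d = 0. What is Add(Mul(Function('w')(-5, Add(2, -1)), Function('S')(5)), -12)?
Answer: -37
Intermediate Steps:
Function('w')(f, s) = Mul(f, s) (Function('w')(f, s) = Add(Mul(s, f), Mul(0, s)) = Add(Mul(f, s), 0) = Mul(f, s))
Add(Mul(Function('w')(-5, Add(2, -1)), Function('S')(5)), -12) = Add(Mul(Mul(-5, Add(2, -1)), 5), -12) = Add(Mul(Mul(-5, 1), 5), -12) = Add(Mul(-5, 5), -12) = Add(-25, -12) = -37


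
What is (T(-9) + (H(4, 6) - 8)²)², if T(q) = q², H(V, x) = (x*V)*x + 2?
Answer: 365765625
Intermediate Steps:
H(V, x) = 2 + V*x² (H(V, x) = (V*x)*x + 2 = V*x² + 2 = 2 + V*x²)
(T(-9) + (H(4, 6) - 8)²)² = ((-9)² + ((2 + 4*6²) - 8)²)² = (81 + ((2 + 4*36) - 8)²)² = (81 + ((2 + 144) - 8)²)² = (81 + (146 - 8)²)² = (81 + 138²)² = (81 + 19044)² = 19125² = 365765625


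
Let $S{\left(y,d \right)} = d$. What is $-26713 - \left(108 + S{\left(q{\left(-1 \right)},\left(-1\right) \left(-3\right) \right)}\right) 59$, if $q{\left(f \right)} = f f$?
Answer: $-33262$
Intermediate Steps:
$q{\left(f \right)} = f^{2}$
$-26713 - \left(108 + S{\left(q{\left(-1 \right)},\left(-1\right) \left(-3\right) \right)}\right) 59 = -26713 - \left(108 - -3\right) 59 = -26713 - \left(108 + 3\right) 59 = -26713 - 111 \cdot 59 = -26713 - 6549 = -33262$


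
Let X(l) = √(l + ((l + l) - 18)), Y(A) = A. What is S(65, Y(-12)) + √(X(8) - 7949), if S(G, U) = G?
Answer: 65 + √(-7949 + √6) ≈ 65.0 + 89.143*I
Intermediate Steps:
X(l) = √(-18 + 3*l) (X(l) = √(l + (2*l - 18)) = √(l + (-18 + 2*l)) = √(-18 + 3*l))
S(65, Y(-12)) + √(X(8) - 7949) = 65 + √(√(-18 + 3*8) - 7949) = 65 + √(√(-18 + 24) - 7949) = 65 + √(√6 - 7949) = 65 + √(-7949 + √6)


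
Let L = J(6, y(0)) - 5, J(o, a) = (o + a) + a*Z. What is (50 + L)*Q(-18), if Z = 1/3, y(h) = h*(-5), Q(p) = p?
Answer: -918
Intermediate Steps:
y(h) = -5*h
Z = 1/3 ≈ 0.33333
J(o, a) = o + 4*a/3 (J(o, a) = (o + a) + a*(1/3) = (a + o) + a/3 = o + 4*a/3)
L = 1 (L = (6 + 4*(-5*0)/3) - 5 = (6 + (4/3)*0) - 5 = (6 + 0) - 5 = 6 - 5 = 1)
(50 + L)*Q(-18) = (50 + 1)*(-18) = 51*(-18) = -918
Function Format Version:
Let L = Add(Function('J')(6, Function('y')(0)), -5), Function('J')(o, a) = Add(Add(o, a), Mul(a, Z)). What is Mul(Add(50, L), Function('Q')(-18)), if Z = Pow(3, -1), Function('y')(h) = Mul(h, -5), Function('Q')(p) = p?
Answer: -918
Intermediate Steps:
Function('y')(h) = Mul(-5, h)
Z = Rational(1, 3) ≈ 0.33333
Function('J')(o, a) = Add(o, Mul(Rational(4, 3), a)) (Function('J')(o, a) = Add(Add(o, a), Mul(a, Rational(1, 3))) = Add(Add(a, o), Mul(Rational(1, 3), a)) = Add(o, Mul(Rational(4, 3), a)))
L = 1 (L = Add(Add(6, Mul(Rational(4, 3), Mul(-5, 0))), -5) = Add(Add(6, Mul(Rational(4, 3), 0)), -5) = Add(Add(6, 0), -5) = Add(6, -5) = 1)
Mul(Add(50, L), Function('Q')(-18)) = Mul(Add(50, 1), -18) = Mul(51, -18) = -918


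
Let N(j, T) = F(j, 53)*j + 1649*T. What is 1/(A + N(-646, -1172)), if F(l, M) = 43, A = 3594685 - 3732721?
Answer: -1/2098442 ≈ -4.7654e-7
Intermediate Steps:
A = -138036
N(j, T) = 43*j + 1649*T
1/(A + N(-646, -1172)) = 1/(-138036 + (43*(-646) + 1649*(-1172))) = 1/(-138036 + (-27778 - 1932628)) = 1/(-138036 - 1960406) = 1/(-2098442) = -1/2098442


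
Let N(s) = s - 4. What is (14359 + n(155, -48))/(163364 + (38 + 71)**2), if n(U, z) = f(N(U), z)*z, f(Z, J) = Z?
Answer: 7111/175245 ≈ 0.040577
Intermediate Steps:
N(s) = -4 + s
n(U, z) = z*(-4 + U) (n(U, z) = (-4 + U)*z = z*(-4 + U))
(14359 + n(155, -48))/(163364 + (38 + 71)**2) = (14359 - 48*(-4 + 155))/(163364 + (38 + 71)**2) = (14359 - 48*151)/(163364 + 109**2) = (14359 - 7248)/(163364 + 11881) = 7111/175245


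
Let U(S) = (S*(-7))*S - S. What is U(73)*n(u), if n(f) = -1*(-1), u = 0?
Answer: -37376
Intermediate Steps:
n(f) = 1
U(S) = -S - 7*S**2 (U(S) = (-7*S)*S - S = -7*S**2 - S = -S - 7*S**2)
U(73)*n(u) = -1*73*(1 + 7*73)*1 = -1*73*(1 + 511)*1 = -1*73*512*1 = -37376*1 = -37376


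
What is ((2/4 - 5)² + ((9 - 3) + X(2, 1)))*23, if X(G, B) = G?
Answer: 2599/4 ≈ 649.75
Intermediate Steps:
((2/4 - 5)² + ((9 - 3) + X(2, 1)))*23 = ((2/4 - 5)² + ((9 - 3) + 2))*23 = ((2*(¼) - 5)² + (6 + 2))*23 = ((½ - 5)² + 8)*23 = ((-9/2)² + 8)*23 = (81/4 + 8)*23 = (113/4)*23 = 2599/4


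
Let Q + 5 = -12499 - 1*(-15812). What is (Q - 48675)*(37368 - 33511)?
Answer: -174980519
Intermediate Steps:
Q = 3308 (Q = -5 + (-12499 - 1*(-15812)) = -5 + (-12499 + 15812) = -5 + 3313 = 3308)
(Q - 48675)*(37368 - 33511) = (3308 - 48675)*(37368 - 33511) = -45367*3857 = -174980519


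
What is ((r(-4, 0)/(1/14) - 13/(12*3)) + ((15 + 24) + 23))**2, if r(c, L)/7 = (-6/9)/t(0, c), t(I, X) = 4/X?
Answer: 20894041/1296 ≈ 16122.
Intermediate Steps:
r(c, L) = -7*c/6 (r(c, L) = 7*((-6/9)/((4/c))) = 7*((-6*1/9)*(c/4)) = 7*(-c/6) = -7*c/6)
((r(-4, 0)/(1/14) - 13/(12*3)) + ((15 + 24) + 23))**2 = (((-7/6*(-4))/(1/14) - 13/(12*3)) + ((15 + 24) + 23))**2 = ((14/(3*(1/14)) - 13/36) + (39 + 23))**2 = (((14/3)*14 - 13*1/36) + 62)**2 = ((196/3 - 13/36) + 62)**2 = (2339/36 + 62)**2 = (4571/36)**2 = 20894041/1296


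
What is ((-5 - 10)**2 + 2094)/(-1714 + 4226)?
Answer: 2319/2512 ≈ 0.92317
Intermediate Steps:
((-5 - 10)**2 + 2094)/(-1714 + 4226) = ((-15)**2 + 2094)/2512 = (225 + 2094)*(1/2512) = 2319*(1/2512) = 2319/2512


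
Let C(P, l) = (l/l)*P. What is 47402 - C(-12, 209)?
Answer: 47414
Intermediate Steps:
C(P, l) = P (C(P, l) = 1*P = P)
47402 - C(-12, 209) = 47402 - 1*(-12) = 47402 + 12 = 47414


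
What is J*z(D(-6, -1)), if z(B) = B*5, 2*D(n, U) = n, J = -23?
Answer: 345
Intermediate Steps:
D(n, U) = n/2
z(B) = 5*B
J*z(D(-6, -1)) = -115*(½)*(-6) = -115*(-3) = -23*(-15) = 345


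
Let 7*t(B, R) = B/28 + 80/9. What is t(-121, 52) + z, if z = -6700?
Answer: -11817649/1764 ≈ -6699.3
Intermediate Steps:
t(B, R) = 80/63 + B/196 (t(B, R) = (B/28 + 80/9)/7 = (80/9 + B/28)/7 = 80/63 + B/196)
t(-121, 52) + z = (80/63 + (1/196)*(-121)) - 6700 = (80/63 - 121/196) - 6700 = 1151/1764 - 6700 = -11817649/1764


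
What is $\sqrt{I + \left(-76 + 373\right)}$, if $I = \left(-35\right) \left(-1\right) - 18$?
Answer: $\sqrt{314} \approx 17.72$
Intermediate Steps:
$I = 17$ ($I = 35 - 18 = 17$)
$\sqrt{I + \left(-76 + 373\right)} = \sqrt{17 + \left(-76 + 373\right)} = \sqrt{17 + 297} = \sqrt{314}$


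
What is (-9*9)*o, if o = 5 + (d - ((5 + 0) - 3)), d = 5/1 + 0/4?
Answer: -648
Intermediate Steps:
d = 5 (d = 5*1 + 0*(¼) = 5 + 0 = 5)
o = 8 (o = 5 + (5 - ((5 + 0) - 3)) = 5 + (5 - (5 - 3)) = 5 + (5 - 1*2) = 5 + (5 - 2) = 5 + 3 = 8)
(-9*9)*o = -9*9*8 = -81*8 = -648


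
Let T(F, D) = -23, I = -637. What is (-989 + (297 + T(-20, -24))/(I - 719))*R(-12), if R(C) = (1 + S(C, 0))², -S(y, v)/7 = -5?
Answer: -144866664/113 ≈ -1.2820e+6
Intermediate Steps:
S(y, v) = 35 (S(y, v) = -7*(-5) = 35)
R(C) = 1296 (R(C) = (1 + 35)² = 36² = 1296)
(-989 + (297 + T(-20, -24))/(I - 719))*R(-12) = (-989 + (297 - 23)/(-637 - 719))*1296 = (-989 + 274/(-1356))*1296 = (-989 + 274*(-1/1356))*1296 = (-989 - 137/678)*1296 = -670679/678*1296 = -144866664/113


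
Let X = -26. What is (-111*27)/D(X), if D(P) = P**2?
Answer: -2997/676 ≈ -4.4334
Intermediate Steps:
(-111*27)/D(X) = (-111*27)/((-26)**2) = -2997/676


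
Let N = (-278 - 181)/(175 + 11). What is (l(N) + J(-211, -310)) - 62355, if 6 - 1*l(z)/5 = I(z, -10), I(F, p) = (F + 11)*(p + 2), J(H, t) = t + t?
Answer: -1940715/31 ≈ -62604.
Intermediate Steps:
J(H, t) = 2*t
I(F, p) = (2 + p)*(11 + F) (I(F, p) = (11 + F)*(2 + p) = (2 + p)*(11 + F))
N = -153/62 (N = -459/186 = -459*1/186 = -153/62 ≈ -2.4677)
l(z) = 470 + 40*z (l(z) = 30 - 5*(22 + 2*z + 11*(-10) + z*(-10)) = 30 - 5*(22 + 2*z - 110 - 10*z) = 30 - 5*(-88 - 8*z) = 30 + (440 + 40*z) = 470 + 40*z)
(l(N) + J(-211, -310)) - 62355 = ((470 + 40*(-153/62)) + 2*(-310)) - 62355 = ((470 - 3060/31) - 620) - 62355 = (11510/31 - 620) - 62355 = -7710/31 - 62355 = -1940715/31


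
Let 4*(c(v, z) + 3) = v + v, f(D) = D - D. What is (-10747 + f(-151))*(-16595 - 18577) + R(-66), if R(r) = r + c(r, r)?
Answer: 377993382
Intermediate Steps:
f(D) = 0
c(v, z) = -3 + v/2 (c(v, z) = -3 + (v + v)/4 = -3 + (2*v)/4 = -3 + v/2)
R(r) = -3 + 3*r/2 (R(r) = r + (-3 + r/2) = -3 + 3*r/2)
(-10747 + f(-151))*(-16595 - 18577) + R(-66) = (-10747 + 0)*(-16595 - 18577) + (-3 + (3/2)*(-66)) = -10747*(-35172) + (-3 - 99) = 377993484 - 102 = 377993382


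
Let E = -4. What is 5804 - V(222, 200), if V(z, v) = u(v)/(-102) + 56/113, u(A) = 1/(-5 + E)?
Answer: 602020615/103734 ≈ 5803.5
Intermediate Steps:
u(A) = -1/9 (u(A) = 1/(-5 - 4) = 1/(-9) = -1/9)
V(z, v) = 51521/103734 (V(z, v) = -1/9/(-102) + 56/113 = -1/9*(-1/102) + 56*(1/113) = 1/918 + 56/113 = 51521/103734)
5804 - V(222, 200) = 5804 - 1*51521/103734 = 5804 - 51521/103734 = 602020615/103734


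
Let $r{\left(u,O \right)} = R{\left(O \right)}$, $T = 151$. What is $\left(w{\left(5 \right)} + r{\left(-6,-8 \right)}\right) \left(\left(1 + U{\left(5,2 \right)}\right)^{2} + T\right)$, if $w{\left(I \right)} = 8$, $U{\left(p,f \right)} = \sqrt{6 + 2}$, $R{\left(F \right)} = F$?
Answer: $0$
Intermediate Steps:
$r{\left(u,O \right)} = O$
$U{\left(p,f \right)} = 2 \sqrt{2}$ ($U{\left(p,f \right)} = \sqrt{8} = 2 \sqrt{2}$)
$\left(w{\left(5 \right)} + r{\left(-6,-8 \right)}\right) \left(\left(1 + U{\left(5,2 \right)}\right)^{2} + T\right) = \left(8 - 8\right) \left(\left(1 + 2 \sqrt{2}\right)^{2} + 151\right) = 0 \left(151 + \left(1 + 2 \sqrt{2}\right)^{2}\right) = 0$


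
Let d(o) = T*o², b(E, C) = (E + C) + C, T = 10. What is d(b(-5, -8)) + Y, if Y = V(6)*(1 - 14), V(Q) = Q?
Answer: 4332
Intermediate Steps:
b(E, C) = E + 2*C (b(E, C) = (C + E) + C = E + 2*C)
d(o) = 10*o²
Y = -78 (Y = 6*(1 - 14) = 6*(-13) = -78)
d(b(-5, -8)) + Y = 10*(-5 + 2*(-8))² - 78 = 10*(-5 - 16)² - 78 = 10*(-21)² - 78 = 10*441 - 78 = 4410 - 78 = 4332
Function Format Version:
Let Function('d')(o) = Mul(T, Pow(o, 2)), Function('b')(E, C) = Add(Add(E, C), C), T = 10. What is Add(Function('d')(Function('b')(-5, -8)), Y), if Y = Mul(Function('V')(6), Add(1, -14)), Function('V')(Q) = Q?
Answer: 4332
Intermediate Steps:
Function('b')(E, C) = Add(E, Mul(2, C)) (Function('b')(E, C) = Add(Add(C, E), C) = Add(E, Mul(2, C)))
Function('d')(o) = Mul(10, Pow(o, 2))
Y = -78 (Y = Mul(6, Add(1, -14)) = Mul(6, -13) = -78)
Add(Function('d')(Function('b')(-5, -8)), Y) = Add(Mul(10, Pow(Add(-5, Mul(2, -8)), 2)), -78) = Add(Mul(10, Pow(Add(-5, -16), 2)), -78) = Add(Mul(10, Pow(-21, 2)), -78) = Add(Mul(10, 441), -78) = Add(4410, -78) = 4332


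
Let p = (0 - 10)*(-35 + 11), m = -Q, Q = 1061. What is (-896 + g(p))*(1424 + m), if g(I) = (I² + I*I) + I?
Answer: 41579472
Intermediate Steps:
m = -1061 (m = -1*1061 = -1061)
p = 240 (p = -10*(-24) = 240)
g(I) = I + 2*I² (g(I) = (I² + I²) + I = 2*I² + I = I + 2*I²)
(-896 + g(p))*(1424 + m) = (-896 + 240*(1 + 2*240))*(1424 - 1061) = (-896 + 240*(1 + 480))*363 = (-896 + 240*481)*363 = (-896 + 115440)*363 = 114544*363 = 41579472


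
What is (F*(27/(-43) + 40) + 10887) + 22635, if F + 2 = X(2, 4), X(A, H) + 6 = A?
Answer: 1431288/43 ≈ 33286.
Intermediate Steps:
X(A, H) = -6 + A
F = -6 (F = -2 + (-6 + 2) = -2 - 4 = -6)
(F*(27/(-43) + 40) + 10887) + 22635 = (-6*(27/(-43) + 40) + 10887) + 22635 = (-6*(27*(-1/43) + 40) + 10887) + 22635 = (-6*(-27/43 + 40) + 10887) + 22635 = (-6*1693/43 + 10887) + 22635 = (-10158/43 + 10887) + 22635 = 457983/43 + 22635 = 1431288/43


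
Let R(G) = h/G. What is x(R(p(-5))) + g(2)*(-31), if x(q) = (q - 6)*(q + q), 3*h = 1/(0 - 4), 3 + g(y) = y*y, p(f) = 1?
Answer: -2159/72 ≈ -29.986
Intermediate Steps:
g(y) = -3 + y² (g(y) = -3 + y*y = -3 + y²)
h = -1/12 (h = 1/(3*(0 - 4)) = (⅓)/(-4) = (⅓)*(-¼) = -1/12 ≈ -0.083333)
R(G) = -1/(12*G)
x(q) = 2*q*(-6 + q) (x(q) = (-6 + q)*(2*q) = 2*q*(-6 + q))
x(R(p(-5))) + g(2)*(-31) = 2*(-1/12/1)*(-6 - 1/12/1) + (-3 + 2²)*(-31) = 2*(-1/12*1)*(-6 - 1/12*1) + (-3 + 4)*(-31) = 2*(-1/12)*(-6 - 1/12) + 1*(-31) = 2*(-1/12)*(-73/12) - 31 = 73/72 - 31 = -2159/72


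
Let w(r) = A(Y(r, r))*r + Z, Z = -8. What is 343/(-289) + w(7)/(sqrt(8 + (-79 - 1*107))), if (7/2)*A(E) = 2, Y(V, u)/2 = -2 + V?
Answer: -343/289 + 2*I*sqrt(178)/89 ≈ -1.1869 + 0.29981*I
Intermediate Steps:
Y(V, u) = -4 + 2*V (Y(V, u) = 2*(-2 + V) = -4 + 2*V)
A(E) = 4/7 (A(E) = (2/7)*2 = 4/7)
w(r) = -8 + 4*r/7 (w(r) = 4*r/7 - 8 = -8 + 4*r/7)
343/(-289) + w(7)/(sqrt(8 + (-79 - 1*107))) = 343/(-289) + (-8 + (4/7)*7)/(sqrt(8 + (-79 - 1*107))) = 343*(-1/289) + (-8 + 4)/(sqrt(8 + (-79 - 107))) = -343/289 - 4/sqrt(8 - 186) = -343/289 - 4*(-I*sqrt(178)/178) = -343/289 - (-2)*I*sqrt(178)/89 = -343/289 + 2*I*sqrt(178)/89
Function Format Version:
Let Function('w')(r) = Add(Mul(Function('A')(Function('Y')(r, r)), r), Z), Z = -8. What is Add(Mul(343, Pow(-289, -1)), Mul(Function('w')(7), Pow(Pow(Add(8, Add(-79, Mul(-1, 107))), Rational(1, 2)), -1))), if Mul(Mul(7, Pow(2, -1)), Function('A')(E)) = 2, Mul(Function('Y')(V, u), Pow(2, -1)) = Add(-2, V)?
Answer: Add(Rational(-343, 289), Mul(Rational(2, 89), I, Pow(178, Rational(1, 2)))) ≈ Add(-1.1869, Mul(0.29981, I))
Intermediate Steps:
Function('Y')(V, u) = Add(-4, Mul(2, V)) (Function('Y')(V, u) = Mul(2, Add(-2, V)) = Add(-4, Mul(2, V)))
Function('A')(E) = Rational(4, 7) (Function('A')(E) = Mul(Rational(2, 7), 2) = Rational(4, 7))
Function('w')(r) = Add(-8, Mul(Rational(4, 7), r)) (Function('w')(r) = Add(Mul(Rational(4, 7), r), -8) = Add(-8, Mul(Rational(4, 7), r)))
Add(Mul(343, Pow(-289, -1)), Mul(Function('w')(7), Pow(Pow(Add(8, Add(-79, Mul(-1, 107))), Rational(1, 2)), -1))) = Add(Mul(343, Pow(-289, -1)), Mul(Add(-8, Mul(Rational(4, 7), 7)), Pow(Pow(Add(8, Add(-79, Mul(-1, 107))), Rational(1, 2)), -1))) = Add(Mul(343, Rational(-1, 289)), Mul(Add(-8, 4), Pow(Pow(Add(8, Add(-79, -107)), Rational(1, 2)), -1))) = Add(Rational(-343, 289), Mul(-4, Pow(Pow(Add(8, -186), Rational(1, 2)), -1))) = Add(Rational(-343, 289), Mul(-4, Pow(Pow(-178, Rational(1, 2)), -1))) = Add(Rational(-343, 289), Mul(-4, Pow(Mul(I, Pow(178, Rational(1, 2))), -1))) = Add(Rational(-343, 289), Mul(-4, Mul(Rational(-1, 178), I, Pow(178, Rational(1, 2))))) = Add(Rational(-343, 289), Mul(Rational(2, 89), I, Pow(178, Rational(1, 2))))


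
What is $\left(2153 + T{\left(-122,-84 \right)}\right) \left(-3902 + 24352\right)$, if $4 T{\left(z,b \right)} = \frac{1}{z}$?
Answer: $\frac{10743029175}{244} \approx 4.4029 \cdot 10^{7}$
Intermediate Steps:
$T{\left(z,b \right)} = \frac{1}{4 z}$
$\left(2153 + T{\left(-122,-84 \right)}\right) \left(-3902 + 24352\right) = \left(2153 + \frac{1}{4 \left(-122\right)}\right) \left(-3902 + 24352\right) = \left(2153 + \frac{1}{4} \left(- \frac{1}{122}\right)\right) 20450 = \left(2153 - \frac{1}{488}\right) 20450 = \frac{1050663}{488} \cdot 20450 = \frac{10743029175}{244}$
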